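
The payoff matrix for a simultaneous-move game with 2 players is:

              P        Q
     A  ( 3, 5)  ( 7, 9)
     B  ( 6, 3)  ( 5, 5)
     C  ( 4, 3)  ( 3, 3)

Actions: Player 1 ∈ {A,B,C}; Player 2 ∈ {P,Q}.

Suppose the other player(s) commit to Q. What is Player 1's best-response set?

argmax u_1 = {A}

u_1(A vs Q) = 7
u_1(B vs Q) = 5
u_1(C vs Q) = 3
max payoff 7 at {A}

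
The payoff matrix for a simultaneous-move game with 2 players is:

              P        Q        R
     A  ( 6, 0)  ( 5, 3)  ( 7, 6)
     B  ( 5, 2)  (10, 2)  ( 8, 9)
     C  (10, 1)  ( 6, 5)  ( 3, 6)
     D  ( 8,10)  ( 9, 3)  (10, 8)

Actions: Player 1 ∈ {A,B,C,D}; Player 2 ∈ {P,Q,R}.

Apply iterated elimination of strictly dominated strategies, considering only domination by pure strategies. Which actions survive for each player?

Survivors P1:{C,D} P2:{P,R}

P1 drop A (D beats it: P:8>6 Q:9>5 R:10>7)
P2 drop Q (R beats it: B:9>2 C:6>5 D:8>3)
P1 drop B (D beats it: P:8>5 R:10>8)
P1→{C,D} P2→{P,R}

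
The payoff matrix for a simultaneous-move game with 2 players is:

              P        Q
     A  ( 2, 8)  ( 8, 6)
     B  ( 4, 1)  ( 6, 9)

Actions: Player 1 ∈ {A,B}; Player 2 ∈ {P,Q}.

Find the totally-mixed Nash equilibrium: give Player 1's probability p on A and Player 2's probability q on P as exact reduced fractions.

P1 mixes 4/5 on A; P2 mixes 1/2 on P

P1 indiff ⇒ q·2+(1-q)·8 = q·4+(1-q)·6 ⇒ q(-2) = (1-q)(-2) ⇒ q = 1/2
P2 indiff ⇒ p·8+(1-p)·1 = p·6+(1-p)·9 ⇒ p(2) = (1-p)(8) ⇒ p = 4/5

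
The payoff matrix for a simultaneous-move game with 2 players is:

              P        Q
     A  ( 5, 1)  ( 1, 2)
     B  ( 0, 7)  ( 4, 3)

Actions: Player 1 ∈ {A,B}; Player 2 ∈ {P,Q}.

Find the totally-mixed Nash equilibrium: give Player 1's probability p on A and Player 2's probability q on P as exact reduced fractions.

(p,q) = (4/5, 3/8)

P1 indiff ⇒ q·5+(1-q)·1 = q·0+(1-q)·4 ⇒ q(5) = (1-q)(3) ⇒ q = 3/8
P2 indiff ⇒ p·1+(1-p)·7 = p·2+(1-p)·3 ⇒ p(-1) = (1-p)(-4) ⇒ p = 4/5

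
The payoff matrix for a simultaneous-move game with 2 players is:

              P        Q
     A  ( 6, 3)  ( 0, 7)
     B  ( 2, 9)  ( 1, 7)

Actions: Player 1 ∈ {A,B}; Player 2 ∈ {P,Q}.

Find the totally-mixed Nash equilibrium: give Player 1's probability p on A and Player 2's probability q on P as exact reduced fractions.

p=1/3, q=1/5

P1 indiff ⇒ q·6+(1-q)·0 = q·2+(1-q)·1 ⇒ q(4) = (1-q)(1) ⇒ q = 1/5
P2 indiff ⇒ p·3+(1-p)·9 = p·7+(1-p)·7 ⇒ p(-4) = (1-p)(-2) ⇒ p = 1/3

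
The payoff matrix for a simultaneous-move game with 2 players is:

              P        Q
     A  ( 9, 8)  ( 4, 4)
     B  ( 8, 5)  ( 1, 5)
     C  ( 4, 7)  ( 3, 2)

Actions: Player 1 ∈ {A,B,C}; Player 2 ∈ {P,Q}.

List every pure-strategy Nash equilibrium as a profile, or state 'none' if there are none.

(A,P): NE
(A,Q): not NE [P2→P gives 8>4]
(B,P): not NE [P1→A gives 9>8]
(B,Q): not NE [P1→A gives 4>1]
(C,P): not NE [P1→A gives 9>4]
(C,Q): not NE [P1→A gives 4>3; P2→P gives 7>2]

PSNE = {(A,P)}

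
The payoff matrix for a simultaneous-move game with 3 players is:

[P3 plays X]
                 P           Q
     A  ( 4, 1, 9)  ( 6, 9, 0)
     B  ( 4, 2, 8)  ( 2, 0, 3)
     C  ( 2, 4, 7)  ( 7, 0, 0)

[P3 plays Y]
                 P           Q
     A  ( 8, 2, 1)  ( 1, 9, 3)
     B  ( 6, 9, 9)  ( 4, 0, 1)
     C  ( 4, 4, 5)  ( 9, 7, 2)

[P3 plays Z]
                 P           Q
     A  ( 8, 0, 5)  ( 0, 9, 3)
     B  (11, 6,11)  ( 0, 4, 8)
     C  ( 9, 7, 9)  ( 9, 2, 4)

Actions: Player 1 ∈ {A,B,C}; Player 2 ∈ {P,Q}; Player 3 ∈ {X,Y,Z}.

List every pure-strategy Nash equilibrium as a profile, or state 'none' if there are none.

(A,P,X): not NE [P2→Q gives 9>1]
(A,P,Y): not NE [P2→Q gives 9>2; P3→X gives 9>1]
(A,P,Z): not NE [P1→B gives 11>8; P2→Q gives 9>0; P3→X gives 9>5]
(A,Q,X): not NE [P1→C gives 7>6; P3→Z gives 3>0]
(A,Q,Y): not NE [P1→C gives 9>1]
(A,Q,Z): not NE [P1→C gives 9>0]
(B,P,X): not NE [P3→Z gives 11>8]
(B,P,Y): not NE [P1→A gives 8>6; P3→Z gives 11>9]
(B,P,Z): NE
(B,Q,X): not NE [P1→C gives 7>2; P2→P gives 2>0; P3→Z gives 8>3]
(B,Q,Y): not NE [P1→C gives 9>4; P2→P gives 9>0; P3→Z gives 8>1]
(B,Q,Z): not NE [P1→C gives 9>0; P2→P gives 6>4]
(C,P,X): not NE [P1→B gives 4>2; P3→Z gives 9>7]
(C,P,Y): not NE [P1→A gives 8>4; P2→Q gives 7>4; P3→Z gives 9>5]
(C,P,Z): not NE [P1→B gives 11>9]
(C,Q,X): not NE [P2→P gives 4>0; P3→Z gives 4>0]
(C,Q,Y): not NE [P3→Z gives 4>2]
(C,Q,Z): not NE [P2→P gives 7>2]

PSNE = {(B,P,Z)}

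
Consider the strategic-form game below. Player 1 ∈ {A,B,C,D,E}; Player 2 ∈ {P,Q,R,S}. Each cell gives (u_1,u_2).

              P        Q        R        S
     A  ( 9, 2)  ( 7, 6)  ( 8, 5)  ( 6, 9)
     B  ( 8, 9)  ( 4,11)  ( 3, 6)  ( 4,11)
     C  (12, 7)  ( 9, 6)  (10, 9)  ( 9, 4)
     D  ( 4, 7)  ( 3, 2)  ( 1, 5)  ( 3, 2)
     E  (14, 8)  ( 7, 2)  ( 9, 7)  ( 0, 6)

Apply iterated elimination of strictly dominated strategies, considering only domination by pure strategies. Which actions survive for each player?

P1 drop A (C beats it: P:12>9 Q:9>7 R:10>8 S:9>6)
P1 drop B (C beats it: P:12>8 Q:9>4 R:10>3 S:9>4)
P1 drop D (C beats it: P:12>4 Q:9>3 R:10>1 S:9>3)
P2 drop Q (P beats it: C:7>6 E:8>2)
P2 drop S (P beats it: C:7>4 E:8>6)
P1→{C,E} P2→{P,R}

Remaining: P1:{C,E} P2:{P,R}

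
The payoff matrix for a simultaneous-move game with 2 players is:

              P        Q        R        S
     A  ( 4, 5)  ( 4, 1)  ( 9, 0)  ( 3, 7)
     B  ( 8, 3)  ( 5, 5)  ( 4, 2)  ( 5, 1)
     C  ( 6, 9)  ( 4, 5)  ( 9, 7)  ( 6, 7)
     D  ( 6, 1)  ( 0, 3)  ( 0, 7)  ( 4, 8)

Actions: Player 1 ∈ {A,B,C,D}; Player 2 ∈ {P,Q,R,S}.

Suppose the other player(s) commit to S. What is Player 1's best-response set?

u_1(A vs S) = 3
u_1(B vs S) = 5
u_1(C vs S) = 6
u_1(D vs S) = 4
max payoff 6 at {C}

argmax u_1 = {C}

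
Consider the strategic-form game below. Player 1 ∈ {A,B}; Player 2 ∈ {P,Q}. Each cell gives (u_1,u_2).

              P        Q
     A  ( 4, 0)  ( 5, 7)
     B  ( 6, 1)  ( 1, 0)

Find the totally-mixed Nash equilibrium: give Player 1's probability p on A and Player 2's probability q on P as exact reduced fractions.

(p,q) = (1/8, 2/3)

P1 indiff ⇒ q·4+(1-q)·5 = q·6+(1-q)·1 ⇒ q(-2) = (1-q)(-4) ⇒ q = 2/3
P2 indiff ⇒ p·0+(1-p)·1 = p·7+(1-p)·0 ⇒ p(-7) = (1-p)(-1) ⇒ p = 1/8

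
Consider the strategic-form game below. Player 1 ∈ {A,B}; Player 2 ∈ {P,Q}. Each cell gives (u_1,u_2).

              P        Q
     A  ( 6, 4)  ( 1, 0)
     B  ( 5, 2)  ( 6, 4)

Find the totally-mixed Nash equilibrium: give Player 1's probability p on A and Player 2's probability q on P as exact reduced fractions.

P1 indiff ⇒ q·6+(1-q)·1 = q·5+(1-q)·6 ⇒ q(1) = (1-q)(5) ⇒ q = 5/6
P2 indiff ⇒ p·4+(1-p)·2 = p·0+(1-p)·4 ⇒ p(4) = (1-p)(2) ⇒ p = 1/3

(p,q) = (1/3, 5/6)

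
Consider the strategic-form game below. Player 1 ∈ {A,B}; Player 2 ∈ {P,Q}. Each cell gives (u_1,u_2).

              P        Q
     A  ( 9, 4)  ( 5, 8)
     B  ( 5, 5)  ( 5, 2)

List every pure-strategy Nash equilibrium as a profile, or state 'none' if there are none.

PSNE = {(A,Q)}

(A,P): not NE [P2→Q gives 8>4]
(A,Q): NE
(B,P): not NE [P1→A gives 9>5]
(B,Q): not NE [P2→P gives 5>2]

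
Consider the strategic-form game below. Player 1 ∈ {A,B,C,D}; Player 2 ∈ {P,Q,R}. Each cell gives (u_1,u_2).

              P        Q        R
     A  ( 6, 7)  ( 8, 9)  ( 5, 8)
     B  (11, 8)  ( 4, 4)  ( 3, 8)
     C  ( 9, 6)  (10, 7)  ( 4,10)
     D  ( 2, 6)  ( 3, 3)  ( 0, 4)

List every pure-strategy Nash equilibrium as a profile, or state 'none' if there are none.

(A,P): not NE [P1→B gives 11>6; P2→Q gives 9>7]
(A,Q): not NE [P1→C gives 10>8]
(A,R): not NE [P2→Q gives 9>8]
(B,P): NE
(B,Q): not NE [P1→C gives 10>4; P2→R gives 8>4]
(B,R): not NE [P1→A gives 5>3]
(C,P): not NE [P1→B gives 11>9; P2→R gives 10>6]
(C,Q): not NE [P2→R gives 10>7]
(C,R): not NE [P1→A gives 5>4]
(D,P): not NE [P1→B gives 11>2]
(D,Q): not NE [P1→C gives 10>3; P2→P gives 6>3]
(D,R): not NE [P1→A gives 5>0; P2→P gives 6>4]

PSNE = {(B,P)}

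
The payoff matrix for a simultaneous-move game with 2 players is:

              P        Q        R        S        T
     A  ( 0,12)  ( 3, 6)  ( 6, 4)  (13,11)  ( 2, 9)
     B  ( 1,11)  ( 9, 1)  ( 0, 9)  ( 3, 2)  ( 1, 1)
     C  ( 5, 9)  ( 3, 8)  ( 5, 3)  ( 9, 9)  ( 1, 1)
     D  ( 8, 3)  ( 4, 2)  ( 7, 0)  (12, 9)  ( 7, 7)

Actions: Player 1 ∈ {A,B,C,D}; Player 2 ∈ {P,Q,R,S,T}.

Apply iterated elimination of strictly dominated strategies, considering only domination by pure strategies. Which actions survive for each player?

Remaining: P1:{A,D} P2:{P,S}

P1 drop C (D beats it: P:8>5 Q:4>3 R:7>5 S:12>9 T:7>1)
P2 drop Q (P beats it: A:12>6 B:11>1 D:3>2)
P1 drop B (D beats it: P:8>1 R:7>0 S:12>3 T:7>1)
P2 drop R (P beats it: A:12>4 D:3>0)
P2 drop T (S beats it: A:11>9 D:9>7)
P1→{A,D} P2→{P,S}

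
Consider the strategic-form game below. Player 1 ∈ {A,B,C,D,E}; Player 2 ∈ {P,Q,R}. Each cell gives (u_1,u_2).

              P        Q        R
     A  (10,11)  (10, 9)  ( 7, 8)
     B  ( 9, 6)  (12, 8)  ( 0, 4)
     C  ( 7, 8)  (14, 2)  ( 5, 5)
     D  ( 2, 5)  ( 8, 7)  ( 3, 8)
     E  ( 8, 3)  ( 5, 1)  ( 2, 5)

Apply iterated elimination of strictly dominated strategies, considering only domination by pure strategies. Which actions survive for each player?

Survivors P1:{A,B,C} P2:{P,Q}

P1 drop D (A beats it: P:10>2 Q:10>8 R:7>3)
P1 drop E (A beats it: P:10>8 Q:10>5 R:7>2)
P2 drop R (P beats it: A:11>8 B:6>4 C:8>5)
P1→{A,B,C} P2→{P,Q}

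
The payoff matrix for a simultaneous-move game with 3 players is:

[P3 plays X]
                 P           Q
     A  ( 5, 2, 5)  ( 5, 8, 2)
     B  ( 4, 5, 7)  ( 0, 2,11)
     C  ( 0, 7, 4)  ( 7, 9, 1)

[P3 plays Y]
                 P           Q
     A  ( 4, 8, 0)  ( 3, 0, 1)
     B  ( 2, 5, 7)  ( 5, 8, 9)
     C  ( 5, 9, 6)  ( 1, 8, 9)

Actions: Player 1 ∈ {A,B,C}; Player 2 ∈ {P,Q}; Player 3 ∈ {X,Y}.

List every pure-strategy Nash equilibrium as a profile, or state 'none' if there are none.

PSNE = {(C,P,Y)}

(A,P,X): not NE [P2→Q gives 8>2]
(A,P,Y): not NE [P1→C gives 5>4; P3→X gives 5>0]
(A,Q,X): not NE [P1→C gives 7>5]
(A,Q,Y): not NE [P1→B gives 5>3; P2→P gives 8>0; P3→X gives 2>1]
(B,P,X): not NE [P1→A gives 5>4]
(B,P,Y): not NE [P1→C gives 5>2; P2→Q gives 8>5]
(B,Q,X): not NE [P1→C gives 7>0; P2→P gives 5>2]
(B,Q,Y): not NE [P3→X gives 11>9]
(C,P,X): not NE [P1→A gives 5>0; P2→Q gives 9>7; P3→Y gives 6>4]
(C,P,Y): NE
(C,Q,X): not NE [P3→Y gives 9>1]
(C,Q,Y): not NE [P1→B gives 5>1; P2→P gives 9>8]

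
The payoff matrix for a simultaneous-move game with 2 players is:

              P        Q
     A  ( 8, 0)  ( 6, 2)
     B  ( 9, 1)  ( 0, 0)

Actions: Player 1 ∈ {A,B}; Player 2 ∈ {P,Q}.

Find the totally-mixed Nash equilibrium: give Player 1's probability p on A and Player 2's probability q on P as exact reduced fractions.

P1 mixes 1/3 on A; P2 mixes 6/7 on P

P1 indiff ⇒ q·8+(1-q)·6 = q·9+(1-q)·0 ⇒ q(-1) = (1-q)(-6) ⇒ q = 6/7
P2 indiff ⇒ p·0+(1-p)·1 = p·2+(1-p)·0 ⇒ p(-2) = (1-p)(-1) ⇒ p = 1/3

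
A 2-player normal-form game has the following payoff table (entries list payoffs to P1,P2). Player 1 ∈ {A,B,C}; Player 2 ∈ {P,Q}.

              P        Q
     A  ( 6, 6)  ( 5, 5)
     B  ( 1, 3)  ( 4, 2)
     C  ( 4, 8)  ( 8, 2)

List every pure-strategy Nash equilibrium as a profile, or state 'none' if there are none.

PSNE = {(A,P)}

(A,P): NE
(A,Q): not NE [P1→C gives 8>5; P2→P gives 6>5]
(B,P): not NE [P1→A gives 6>1]
(B,Q): not NE [P1→C gives 8>4; P2→P gives 3>2]
(C,P): not NE [P1→A gives 6>4]
(C,Q): not NE [P2→P gives 8>2]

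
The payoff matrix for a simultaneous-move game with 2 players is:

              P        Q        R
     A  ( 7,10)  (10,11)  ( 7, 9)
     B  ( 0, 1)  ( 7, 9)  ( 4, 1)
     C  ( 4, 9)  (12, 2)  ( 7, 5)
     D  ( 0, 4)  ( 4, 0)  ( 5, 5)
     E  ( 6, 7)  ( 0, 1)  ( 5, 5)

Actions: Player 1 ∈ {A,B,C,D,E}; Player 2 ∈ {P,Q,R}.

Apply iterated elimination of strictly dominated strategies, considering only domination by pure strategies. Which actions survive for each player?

Remaining: P1:{A,C} P2:{P,Q}

P1 drop B (A beats it: P:7>0 Q:10>7 R:7>4)
P1 drop D (A beats it: P:7>0 Q:10>4 R:7>5)
P1 drop E (A beats it: P:7>6 Q:10>0 R:7>5)
P2 drop R (P beats it: A:10>9 C:9>5)
P1→{A,C} P2→{P,Q}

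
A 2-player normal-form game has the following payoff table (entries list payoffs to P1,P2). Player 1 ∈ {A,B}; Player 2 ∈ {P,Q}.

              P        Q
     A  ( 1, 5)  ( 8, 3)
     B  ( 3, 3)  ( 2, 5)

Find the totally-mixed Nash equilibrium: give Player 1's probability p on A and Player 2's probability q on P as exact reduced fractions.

p=1/2, q=3/4

P1 indiff ⇒ q·1+(1-q)·8 = q·3+(1-q)·2 ⇒ q(-2) = (1-q)(-6) ⇒ q = 3/4
P2 indiff ⇒ p·5+(1-p)·3 = p·3+(1-p)·5 ⇒ p(2) = (1-p)(2) ⇒ p = 1/2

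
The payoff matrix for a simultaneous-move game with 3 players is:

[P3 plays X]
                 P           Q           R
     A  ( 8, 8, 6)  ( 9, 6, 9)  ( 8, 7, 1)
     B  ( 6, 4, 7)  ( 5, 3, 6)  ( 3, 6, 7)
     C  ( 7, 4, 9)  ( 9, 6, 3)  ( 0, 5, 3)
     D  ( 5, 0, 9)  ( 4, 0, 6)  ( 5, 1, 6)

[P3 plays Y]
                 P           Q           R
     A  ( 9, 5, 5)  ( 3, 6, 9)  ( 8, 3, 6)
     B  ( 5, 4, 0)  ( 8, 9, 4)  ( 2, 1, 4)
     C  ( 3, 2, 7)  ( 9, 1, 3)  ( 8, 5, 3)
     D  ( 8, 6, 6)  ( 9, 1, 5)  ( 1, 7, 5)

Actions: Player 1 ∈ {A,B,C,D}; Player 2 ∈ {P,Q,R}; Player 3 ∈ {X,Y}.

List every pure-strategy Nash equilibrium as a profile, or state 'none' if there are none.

Nash profiles: (A,P,X), (C,Q,X), (C,R,Y)

(A,P,X): NE
(A,P,Y): not NE [P2→Q gives 6>5; P3→X gives 6>5]
(A,Q,X): not NE [P2→P gives 8>6]
(A,Q,Y): not NE [P1→D gives 9>3]
(A,R,X): not NE [P2→P gives 8>7; P3→Y gives 6>1]
(A,R,Y): not NE [P2→Q gives 6>3]
(B,P,X): not NE [P1→A gives 8>6; P2→R gives 6>4]
(B,P,Y): not NE [P1→A gives 9>5; P2→Q gives 9>4; P3→X gives 7>0]
(B,Q,X): not NE [P1→C gives 9>5; P2→R gives 6>3]
(B,Q,Y): not NE [P1→D gives 9>8; P3→X gives 6>4]
(B,R,X): not NE [P1→A gives 8>3]
(B,R,Y): not NE [P1→C gives 8>2; P2→Q gives 9>1; P3→X gives 7>4]
(C,P,X): not NE [P1→A gives 8>7; P2→Q gives 6>4]
(C,P,Y): not NE [P1→A gives 9>3; P2→R gives 5>2; P3→X gives 9>7]
(C,Q,X): NE
(C,Q,Y): not NE [P2→R gives 5>1]
(C,R,X): not NE [P1→A gives 8>0; P2→Q gives 6>5]
(C,R,Y): NE
(D,P,X): not NE [P1→A gives 8>5; P2→R gives 1>0]
(D,P,Y): not NE [P1→A gives 9>8; P2→R gives 7>6; P3→X gives 9>6]
(D,Q,X): not NE [P1→C gives 9>4; P2→R gives 1>0]
(D,Q,Y): not NE [P2→R gives 7>1; P3→X gives 6>5]
(D,R,X): not NE [P1→A gives 8>5]
(D,R,Y): not NE [P1→C gives 8>1; P3→X gives 6>5]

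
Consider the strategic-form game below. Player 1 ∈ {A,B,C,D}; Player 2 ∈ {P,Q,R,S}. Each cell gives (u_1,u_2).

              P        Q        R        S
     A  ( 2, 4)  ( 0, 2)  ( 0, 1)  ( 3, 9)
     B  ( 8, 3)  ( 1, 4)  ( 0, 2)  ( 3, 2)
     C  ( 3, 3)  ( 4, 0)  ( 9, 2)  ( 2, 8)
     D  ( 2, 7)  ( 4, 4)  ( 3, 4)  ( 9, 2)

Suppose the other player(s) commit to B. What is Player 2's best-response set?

u_2(P vs B) = 3
u_2(Q vs B) = 4
u_2(R vs B) = 2
u_2(S vs B) = 2
max payoff 4 at {Q}

argmax u_2 = {Q}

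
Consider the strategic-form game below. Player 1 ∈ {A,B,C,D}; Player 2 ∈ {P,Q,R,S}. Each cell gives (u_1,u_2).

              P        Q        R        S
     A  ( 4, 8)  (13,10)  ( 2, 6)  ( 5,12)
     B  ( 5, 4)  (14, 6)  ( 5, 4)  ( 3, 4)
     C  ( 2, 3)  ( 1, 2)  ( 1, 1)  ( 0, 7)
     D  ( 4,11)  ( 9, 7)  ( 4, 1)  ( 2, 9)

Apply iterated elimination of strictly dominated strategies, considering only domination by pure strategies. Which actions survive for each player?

P1 drop C (A beats it: P:4>2 Q:13>1 R:2>1 S:5>0)
P1 drop D (B beats it: P:5>4 Q:14>9 R:5>4 S:3>2)
P2 drop P (Q beats it: A:10>8 B:6>4)
P2 drop R (Q beats it: A:10>6 B:6>4)
P1→{A,B} P2→{Q,S}

Survivors P1:{A,B} P2:{Q,S}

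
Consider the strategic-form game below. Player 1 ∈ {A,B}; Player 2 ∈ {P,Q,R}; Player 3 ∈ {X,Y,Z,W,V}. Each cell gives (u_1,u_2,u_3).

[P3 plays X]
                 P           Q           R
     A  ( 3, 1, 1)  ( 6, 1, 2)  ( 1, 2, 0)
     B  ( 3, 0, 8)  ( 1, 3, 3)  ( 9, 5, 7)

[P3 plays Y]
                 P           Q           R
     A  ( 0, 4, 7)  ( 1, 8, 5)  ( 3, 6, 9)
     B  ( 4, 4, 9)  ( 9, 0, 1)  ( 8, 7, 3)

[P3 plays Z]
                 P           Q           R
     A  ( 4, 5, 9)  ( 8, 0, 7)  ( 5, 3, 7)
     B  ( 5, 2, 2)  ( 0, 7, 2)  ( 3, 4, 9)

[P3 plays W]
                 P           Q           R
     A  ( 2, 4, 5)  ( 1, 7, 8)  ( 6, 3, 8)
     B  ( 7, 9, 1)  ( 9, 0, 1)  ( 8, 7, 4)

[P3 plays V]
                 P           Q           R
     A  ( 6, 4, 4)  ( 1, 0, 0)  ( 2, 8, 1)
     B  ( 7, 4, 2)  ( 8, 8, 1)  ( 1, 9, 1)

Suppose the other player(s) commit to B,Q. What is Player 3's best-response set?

u_3(X vs B,Q) = 3
u_3(Y vs B,Q) = 1
u_3(Z vs B,Q) = 2
u_3(W vs B,Q) = 1
u_3(V vs B,Q) = 1
max payoff 3 at {X}

argmax u_3 = {X}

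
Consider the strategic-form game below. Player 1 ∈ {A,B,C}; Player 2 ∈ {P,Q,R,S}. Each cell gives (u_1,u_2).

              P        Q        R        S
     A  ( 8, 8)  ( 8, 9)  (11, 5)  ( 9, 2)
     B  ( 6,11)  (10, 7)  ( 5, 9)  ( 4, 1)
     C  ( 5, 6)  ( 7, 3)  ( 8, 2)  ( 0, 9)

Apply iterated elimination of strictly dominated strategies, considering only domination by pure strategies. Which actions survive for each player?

IESDS → P1:{A,B} P2:{P,Q}

P1 drop C (A beats it: P:8>5 Q:8>7 R:11>8 S:9>0)
P2 drop R (P beats it: A:8>5 B:11>9)
P2 drop S (P beats it: A:8>2 B:11>1)
P1→{A,B} P2→{P,Q}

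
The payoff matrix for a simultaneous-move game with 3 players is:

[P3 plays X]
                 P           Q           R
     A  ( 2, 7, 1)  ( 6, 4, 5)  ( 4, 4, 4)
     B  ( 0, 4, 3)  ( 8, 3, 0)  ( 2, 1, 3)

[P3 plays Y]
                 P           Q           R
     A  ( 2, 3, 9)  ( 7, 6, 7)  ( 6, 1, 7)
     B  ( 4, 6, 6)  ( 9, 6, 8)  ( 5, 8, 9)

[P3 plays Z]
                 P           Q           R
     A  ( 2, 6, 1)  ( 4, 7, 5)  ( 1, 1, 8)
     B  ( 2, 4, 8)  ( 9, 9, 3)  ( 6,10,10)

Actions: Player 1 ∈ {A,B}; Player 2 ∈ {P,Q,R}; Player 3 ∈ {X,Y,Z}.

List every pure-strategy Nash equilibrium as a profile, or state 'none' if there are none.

(A,P,X): not NE [P3→Y gives 9>1]
(A,P,Y): not NE [P1→B gives 4>2; P2→Q gives 6>3]
(A,P,Z): not NE [P2→Q gives 7>6; P3→Y gives 9>1]
(A,Q,X): not NE [P1→B gives 8>6; P2→P gives 7>4; P3→Y gives 7>5]
(A,Q,Y): not NE [P1→B gives 9>7]
(A,Q,Z): not NE [P1→B gives 9>4; P3→Y gives 7>5]
(A,R,X): not NE [P2→P gives 7>4; P3→Z gives 8>4]
(A,R,Y): not NE [P2→Q gives 6>1; P3→Z gives 8>7]
(A,R,Z): not NE [P1→B gives 6>1; P2→Q gives 7>1]
(B,P,X): not NE [P1→A gives 2>0; P3→Z gives 8>3]
(B,P,Y): not NE [P2→R gives 8>6; P3→Z gives 8>6]
(B,P,Z): not NE [P2→R gives 10>4]
(B,Q,X): not NE [P2→P gives 4>3; P3→Y gives 8>0]
(B,Q,Y): not NE [P2→R gives 8>6]
(B,Q,Z): not NE [P2→R gives 10>9; P3→Y gives 8>3]
(B,R,X): not NE [P1→A gives 4>2; P2→P gives 4>1; P3→Z gives 10>3]
(B,R,Y): not NE [P1→A gives 6>5; P3→Z gives 10>9]
(B,R,Z): NE

PSNE = {(B,R,Z)}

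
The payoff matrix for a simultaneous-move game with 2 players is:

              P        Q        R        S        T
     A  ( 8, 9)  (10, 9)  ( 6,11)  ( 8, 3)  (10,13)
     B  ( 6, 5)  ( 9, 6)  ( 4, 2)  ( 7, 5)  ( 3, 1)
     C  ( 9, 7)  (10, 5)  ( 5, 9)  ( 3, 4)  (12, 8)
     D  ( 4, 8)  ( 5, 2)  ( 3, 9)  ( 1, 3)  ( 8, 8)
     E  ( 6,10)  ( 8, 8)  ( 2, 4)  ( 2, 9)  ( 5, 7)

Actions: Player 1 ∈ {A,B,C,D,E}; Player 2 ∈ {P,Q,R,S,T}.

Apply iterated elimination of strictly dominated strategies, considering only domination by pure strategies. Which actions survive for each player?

Survivors P1:{A,C} P2:{R,T}

P1 drop B (A beats it: P:8>6 Q:10>9 R:6>4 S:8>7 T:10>3)
P1 drop D (A beats it: P:8>4 Q:10>5 R:6>3 S:8>1 T:10>8)
P1 drop E (A beats it: P:8>6 Q:10>8 R:6>2 S:8>2 T:10>5)
P2 drop P (R beats it: A:11>9 C:9>7)
P2 drop Q (R beats it: A:11>9 C:9>5)
P2 drop S (R beats it: A:11>3 C:9>4)
P1→{A,C} P2→{R,T}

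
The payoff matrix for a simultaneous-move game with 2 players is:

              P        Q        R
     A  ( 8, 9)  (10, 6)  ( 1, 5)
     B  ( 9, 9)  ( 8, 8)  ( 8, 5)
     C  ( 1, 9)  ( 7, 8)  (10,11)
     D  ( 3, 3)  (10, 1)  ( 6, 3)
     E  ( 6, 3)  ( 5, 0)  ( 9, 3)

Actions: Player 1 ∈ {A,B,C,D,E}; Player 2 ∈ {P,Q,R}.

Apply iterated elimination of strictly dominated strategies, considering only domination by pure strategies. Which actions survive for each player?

P2 drop Q (P beats it: A:9>6 B:9>8 C:9>8 D:3>1 E:3>0)
P1 drop A (B beats it: P:9>8 R:8>1)
P1 drop D (B beats it: P:9>3 R:8>6)
P1→{B,C,E} P2→{P,R}

Survivors P1:{B,C,E} P2:{P,R}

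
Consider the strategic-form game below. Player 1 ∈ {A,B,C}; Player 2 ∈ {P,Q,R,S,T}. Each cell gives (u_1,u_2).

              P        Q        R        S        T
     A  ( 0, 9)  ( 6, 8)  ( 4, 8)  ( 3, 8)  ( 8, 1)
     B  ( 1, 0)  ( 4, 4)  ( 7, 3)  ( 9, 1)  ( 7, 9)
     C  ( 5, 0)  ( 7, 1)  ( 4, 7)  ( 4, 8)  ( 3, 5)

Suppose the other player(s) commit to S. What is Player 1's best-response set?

u_1(A vs S) = 3
u_1(B vs S) = 9
u_1(C vs S) = 4
max payoff 9 at {B}

argmax u_1 = {B}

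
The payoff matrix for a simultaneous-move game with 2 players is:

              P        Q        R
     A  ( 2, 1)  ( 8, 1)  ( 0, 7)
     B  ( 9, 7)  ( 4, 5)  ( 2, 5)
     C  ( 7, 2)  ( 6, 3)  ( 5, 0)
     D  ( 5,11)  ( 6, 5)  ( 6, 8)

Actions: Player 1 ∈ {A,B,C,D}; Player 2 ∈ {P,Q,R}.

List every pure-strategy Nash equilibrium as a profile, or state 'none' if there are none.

PSNE = {(B,P)}

(A,P): not NE [P1→B gives 9>2; P2→R gives 7>1]
(A,Q): not NE [P2→R gives 7>1]
(A,R): not NE [P1→D gives 6>0]
(B,P): NE
(B,Q): not NE [P1→A gives 8>4; P2→P gives 7>5]
(B,R): not NE [P1→D gives 6>2; P2→P gives 7>5]
(C,P): not NE [P1→B gives 9>7; P2→Q gives 3>2]
(C,Q): not NE [P1→A gives 8>6]
(C,R): not NE [P1→D gives 6>5; P2→Q gives 3>0]
(D,P): not NE [P1→B gives 9>5]
(D,Q): not NE [P1→A gives 8>6; P2→P gives 11>5]
(D,R): not NE [P2→P gives 11>8]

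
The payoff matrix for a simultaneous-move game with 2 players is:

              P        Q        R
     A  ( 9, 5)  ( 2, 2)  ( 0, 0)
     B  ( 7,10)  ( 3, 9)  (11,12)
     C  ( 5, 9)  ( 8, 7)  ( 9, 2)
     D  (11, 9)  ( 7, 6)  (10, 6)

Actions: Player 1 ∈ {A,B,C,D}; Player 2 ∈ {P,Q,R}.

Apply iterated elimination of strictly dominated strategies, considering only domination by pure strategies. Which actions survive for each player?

P1 drop A (D beats it: P:11>9 Q:7>2 R:10>0)
P2 drop Q (P beats it: B:10>9 C:9>7 D:9>6)
P1 drop C (B beats it: P:7>5 R:11>9)
P1→{B,D} P2→{P,R}

Remaining: P1:{B,D} P2:{P,R}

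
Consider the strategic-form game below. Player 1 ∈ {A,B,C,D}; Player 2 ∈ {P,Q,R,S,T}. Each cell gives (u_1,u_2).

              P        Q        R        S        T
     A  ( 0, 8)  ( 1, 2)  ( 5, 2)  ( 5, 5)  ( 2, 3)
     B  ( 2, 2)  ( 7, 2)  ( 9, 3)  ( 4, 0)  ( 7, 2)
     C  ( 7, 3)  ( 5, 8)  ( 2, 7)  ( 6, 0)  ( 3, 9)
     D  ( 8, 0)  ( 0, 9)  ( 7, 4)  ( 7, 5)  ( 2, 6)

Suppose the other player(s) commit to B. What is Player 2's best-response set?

P2 best: {R}

u_2(P vs B) = 2
u_2(Q vs B) = 2
u_2(R vs B) = 3
u_2(S vs B) = 0
u_2(T vs B) = 2
max payoff 3 at {R}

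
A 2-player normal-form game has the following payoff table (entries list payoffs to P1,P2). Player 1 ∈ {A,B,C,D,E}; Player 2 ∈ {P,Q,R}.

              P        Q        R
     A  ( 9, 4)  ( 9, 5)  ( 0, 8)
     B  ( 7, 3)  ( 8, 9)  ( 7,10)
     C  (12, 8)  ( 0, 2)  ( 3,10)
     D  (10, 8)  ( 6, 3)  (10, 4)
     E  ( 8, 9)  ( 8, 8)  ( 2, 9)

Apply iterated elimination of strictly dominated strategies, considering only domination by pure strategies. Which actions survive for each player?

IESDS → P1:{C,D} P2:{P,R}

P2 drop Q (R beats it: A:8>5 B:10>9 C:10>2 D:4>3 E:9>8)
P1 drop A (C beats it: P:12>9 R:3>0)
P1 drop B (D beats it: P:10>7 R:10>7)
P1 drop E (C beats it: P:12>8 R:3>2)
P1→{C,D} P2→{P,R}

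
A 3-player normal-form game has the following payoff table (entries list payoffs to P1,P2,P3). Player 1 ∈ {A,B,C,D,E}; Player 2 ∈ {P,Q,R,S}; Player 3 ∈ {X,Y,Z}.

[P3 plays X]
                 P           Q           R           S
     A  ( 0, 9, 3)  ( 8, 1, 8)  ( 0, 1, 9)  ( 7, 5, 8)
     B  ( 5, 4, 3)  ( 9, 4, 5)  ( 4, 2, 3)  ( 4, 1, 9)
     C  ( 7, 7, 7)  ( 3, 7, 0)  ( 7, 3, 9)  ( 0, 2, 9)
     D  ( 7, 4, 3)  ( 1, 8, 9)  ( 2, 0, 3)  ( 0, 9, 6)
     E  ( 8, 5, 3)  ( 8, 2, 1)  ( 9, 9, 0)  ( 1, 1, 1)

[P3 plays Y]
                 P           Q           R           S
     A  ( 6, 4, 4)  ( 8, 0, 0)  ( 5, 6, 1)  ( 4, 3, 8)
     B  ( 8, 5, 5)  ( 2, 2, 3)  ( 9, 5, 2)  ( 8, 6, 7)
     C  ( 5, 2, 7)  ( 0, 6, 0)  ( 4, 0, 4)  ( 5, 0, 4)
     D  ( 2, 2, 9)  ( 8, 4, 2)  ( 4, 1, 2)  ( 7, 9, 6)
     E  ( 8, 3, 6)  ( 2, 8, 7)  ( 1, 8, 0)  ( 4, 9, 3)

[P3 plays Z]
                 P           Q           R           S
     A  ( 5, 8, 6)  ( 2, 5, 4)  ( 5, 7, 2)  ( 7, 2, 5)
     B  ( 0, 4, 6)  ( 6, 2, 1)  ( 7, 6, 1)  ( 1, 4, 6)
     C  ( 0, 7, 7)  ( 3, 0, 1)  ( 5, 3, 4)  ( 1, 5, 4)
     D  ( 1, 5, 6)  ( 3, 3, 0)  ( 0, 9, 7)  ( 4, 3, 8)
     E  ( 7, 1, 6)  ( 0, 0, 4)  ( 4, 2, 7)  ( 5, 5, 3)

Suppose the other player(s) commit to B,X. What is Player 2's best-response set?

u_2(P vs B,X) = 4
u_2(Q vs B,X) = 4
u_2(R vs B,X) = 2
u_2(S vs B,X) = 1
max payoff 4 at {P,Q}

P2 best: {P,Q}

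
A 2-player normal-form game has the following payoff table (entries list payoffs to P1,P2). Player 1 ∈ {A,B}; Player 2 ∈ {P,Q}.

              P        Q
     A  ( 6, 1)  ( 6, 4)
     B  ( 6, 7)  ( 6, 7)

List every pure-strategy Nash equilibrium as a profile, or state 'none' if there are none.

(A,P): not NE [P2→Q gives 4>1]
(A,Q): NE
(B,P): NE
(B,Q): NE

Nash profiles: (A,Q), (B,P), (B,Q)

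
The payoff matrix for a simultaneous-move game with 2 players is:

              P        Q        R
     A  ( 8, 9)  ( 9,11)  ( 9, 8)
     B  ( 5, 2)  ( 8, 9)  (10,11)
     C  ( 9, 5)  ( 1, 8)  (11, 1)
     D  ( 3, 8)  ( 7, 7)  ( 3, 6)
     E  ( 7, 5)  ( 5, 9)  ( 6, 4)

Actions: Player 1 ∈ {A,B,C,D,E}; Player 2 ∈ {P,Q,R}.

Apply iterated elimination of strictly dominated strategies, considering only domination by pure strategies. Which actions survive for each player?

P1 drop D (A beats it: P:8>3 Q:9>7 R:9>3)
P1 drop E (A beats it: P:8>7 Q:9>5 R:9>6)
P2 drop P (Q beats it: A:11>9 B:9>2 C:8>5)
P1→{A,B,C} P2→{Q,R}

Remaining: P1:{A,B,C} P2:{Q,R}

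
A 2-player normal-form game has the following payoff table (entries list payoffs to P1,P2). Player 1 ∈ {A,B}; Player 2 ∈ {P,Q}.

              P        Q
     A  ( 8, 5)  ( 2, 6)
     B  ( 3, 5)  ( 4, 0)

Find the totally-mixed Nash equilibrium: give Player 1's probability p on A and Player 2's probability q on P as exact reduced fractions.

P1 mixes 5/6 on A; P2 mixes 2/7 on P

P1 indiff ⇒ q·8+(1-q)·2 = q·3+(1-q)·4 ⇒ q(5) = (1-q)(2) ⇒ q = 2/7
P2 indiff ⇒ p·5+(1-p)·5 = p·6+(1-p)·0 ⇒ p(-1) = (1-p)(-5) ⇒ p = 5/6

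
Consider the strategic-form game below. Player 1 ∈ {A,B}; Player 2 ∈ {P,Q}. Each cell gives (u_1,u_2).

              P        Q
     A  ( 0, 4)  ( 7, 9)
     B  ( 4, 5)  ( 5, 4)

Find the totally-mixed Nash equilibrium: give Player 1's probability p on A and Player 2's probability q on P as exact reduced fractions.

P1 mixes 1/6 on A; P2 mixes 1/3 on P

P1 indiff ⇒ q·0+(1-q)·7 = q·4+(1-q)·5 ⇒ q(-4) = (1-q)(-2) ⇒ q = 1/3
P2 indiff ⇒ p·4+(1-p)·5 = p·9+(1-p)·4 ⇒ p(-5) = (1-p)(-1) ⇒ p = 1/6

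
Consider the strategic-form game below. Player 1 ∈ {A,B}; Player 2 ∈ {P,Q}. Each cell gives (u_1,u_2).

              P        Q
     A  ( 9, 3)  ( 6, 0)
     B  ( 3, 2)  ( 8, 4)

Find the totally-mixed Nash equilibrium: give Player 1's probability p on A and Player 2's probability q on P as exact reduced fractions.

P1 indiff ⇒ q·9+(1-q)·6 = q·3+(1-q)·8 ⇒ q(6) = (1-q)(2) ⇒ q = 1/4
P2 indiff ⇒ p·3+(1-p)·2 = p·0+(1-p)·4 ⇒ p(3) = (1-p)(2) ⇒ p = 2/5

P1 mixes 2/5 on A; P2 mixes 1/4 on P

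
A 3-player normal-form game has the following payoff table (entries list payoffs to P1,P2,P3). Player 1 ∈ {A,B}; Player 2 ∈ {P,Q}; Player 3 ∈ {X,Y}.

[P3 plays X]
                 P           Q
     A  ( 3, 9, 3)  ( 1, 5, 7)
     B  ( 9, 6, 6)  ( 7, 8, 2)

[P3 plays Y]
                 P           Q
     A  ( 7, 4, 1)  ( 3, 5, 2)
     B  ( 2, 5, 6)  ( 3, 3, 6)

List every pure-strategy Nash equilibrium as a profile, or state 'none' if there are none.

Equilibria: none

(A,P,X): not NE [P1→B gives 9>3]
(A,P,Y): not NE [P2→Q gives 5>4; P3→X gives 3>1]
(A,Q,X): not NE [P1→B gives 7>1; P2→P gives 9>5]
(A,Q,Y): not NE [P3→X gives 7>2]
(B,P,X): not NE [P2→Q gives 8>6]
(B,P,Y): not NE [P1→A gives 7>2]
(B,Q,X): not NE [P3→Y gives 6>2]
(B,Q,Y): not NE [P2→P gives 5>3]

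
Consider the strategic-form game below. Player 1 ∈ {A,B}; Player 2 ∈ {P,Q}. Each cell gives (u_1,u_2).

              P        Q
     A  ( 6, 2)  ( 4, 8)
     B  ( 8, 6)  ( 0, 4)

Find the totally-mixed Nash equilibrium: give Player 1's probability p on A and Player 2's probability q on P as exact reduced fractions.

p=1/4, q=2/3

P1 indiff ⇒ q·6+(1-q)·4 = q·8+(1-q)·0 ⇒ q(-2) = (1-q)(-4) ⇒ q = 2/3
P2 indiff ⇒ p·2+(1-p)·6 = p·8+(1-p)·4 ⇒ p(-6) = (1-p)(-2) ⇒ p = 1/4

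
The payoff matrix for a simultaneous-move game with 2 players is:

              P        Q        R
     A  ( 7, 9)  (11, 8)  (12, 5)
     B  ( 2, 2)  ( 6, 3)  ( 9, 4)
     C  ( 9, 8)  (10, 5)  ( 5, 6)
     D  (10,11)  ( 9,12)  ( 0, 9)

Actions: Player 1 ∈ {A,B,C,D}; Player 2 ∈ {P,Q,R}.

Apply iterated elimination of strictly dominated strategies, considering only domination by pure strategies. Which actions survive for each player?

P1 drop B (A beats it: P:7>2 Q:11>6 R:12>9)
P2 drop R (P beats it: A:9>5 C:8>6 D:11>9)
P1→{A,C,D} P2→{P,Q}

Survivors P1:{A,C,D} P2:{P,Q}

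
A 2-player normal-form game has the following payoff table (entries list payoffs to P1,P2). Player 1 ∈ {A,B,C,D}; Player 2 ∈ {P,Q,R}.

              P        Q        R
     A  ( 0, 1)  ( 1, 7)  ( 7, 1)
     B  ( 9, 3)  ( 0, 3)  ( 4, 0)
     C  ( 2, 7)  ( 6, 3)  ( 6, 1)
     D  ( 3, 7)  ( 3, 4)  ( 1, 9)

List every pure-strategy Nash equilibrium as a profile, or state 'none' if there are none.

(A,P): not NE [P1→B gives 9>0; P2→Q gives 7>1]
(A,Q): not NE [P1→C gives 6>1]
(A,R): not NE [P2→Q gives 7>1]
(B,P): NE
(B,Q): not NE [P1→C gives 6>0]
(B,R): not NE [P1→A gives 7>4; P2→Q gives 3>0]
(C,P): not NE [P1→B gives 9>2]
(C,Q): not NE [P2→P gives 7>3]
(C,R): not NE [P1→A gives 7>6; P2→P gives 7>1]
(D,P): not NE [P1→B gives 9>3; P2→R gives 9>7]
(D,Q): not NE [P1→C gives 6>3; P2→R gives 9>4]
(D,R): not NE [P1→A gives 7>1]

PSNE = {(B,P)}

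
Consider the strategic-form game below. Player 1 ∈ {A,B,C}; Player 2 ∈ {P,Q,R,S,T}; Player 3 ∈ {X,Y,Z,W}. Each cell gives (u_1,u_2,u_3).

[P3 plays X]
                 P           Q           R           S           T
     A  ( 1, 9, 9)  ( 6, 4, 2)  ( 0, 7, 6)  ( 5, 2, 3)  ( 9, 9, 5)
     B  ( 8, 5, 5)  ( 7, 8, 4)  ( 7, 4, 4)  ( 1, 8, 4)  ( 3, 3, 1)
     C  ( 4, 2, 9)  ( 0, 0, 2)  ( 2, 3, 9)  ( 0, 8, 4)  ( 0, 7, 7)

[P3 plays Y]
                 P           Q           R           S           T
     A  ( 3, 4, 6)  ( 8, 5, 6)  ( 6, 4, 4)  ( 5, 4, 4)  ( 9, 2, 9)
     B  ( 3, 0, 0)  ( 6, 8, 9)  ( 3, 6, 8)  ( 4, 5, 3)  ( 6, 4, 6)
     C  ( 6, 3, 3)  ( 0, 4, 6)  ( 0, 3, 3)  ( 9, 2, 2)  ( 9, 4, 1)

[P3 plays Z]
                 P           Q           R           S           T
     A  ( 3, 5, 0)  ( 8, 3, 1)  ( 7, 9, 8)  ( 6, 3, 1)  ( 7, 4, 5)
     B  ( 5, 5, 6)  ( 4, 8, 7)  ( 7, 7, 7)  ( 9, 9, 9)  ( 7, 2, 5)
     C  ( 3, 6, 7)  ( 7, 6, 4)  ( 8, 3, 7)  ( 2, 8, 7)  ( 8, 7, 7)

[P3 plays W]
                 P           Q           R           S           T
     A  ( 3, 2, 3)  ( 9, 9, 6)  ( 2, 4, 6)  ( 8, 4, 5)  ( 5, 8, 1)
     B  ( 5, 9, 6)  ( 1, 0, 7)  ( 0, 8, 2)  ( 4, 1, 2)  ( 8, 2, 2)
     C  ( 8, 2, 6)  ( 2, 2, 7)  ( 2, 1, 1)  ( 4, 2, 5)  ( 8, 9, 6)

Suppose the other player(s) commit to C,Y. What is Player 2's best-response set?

u_2(P vs C,Y) = 3
u_2(Q vs C,Y) = 4
u_2(R vs C,Y) = 3
u_2(S vs C,Y) = 2
u_2(T vs C,Y) = 4
max payoff 4 at {Q,T}

BR_2 = {Q,T}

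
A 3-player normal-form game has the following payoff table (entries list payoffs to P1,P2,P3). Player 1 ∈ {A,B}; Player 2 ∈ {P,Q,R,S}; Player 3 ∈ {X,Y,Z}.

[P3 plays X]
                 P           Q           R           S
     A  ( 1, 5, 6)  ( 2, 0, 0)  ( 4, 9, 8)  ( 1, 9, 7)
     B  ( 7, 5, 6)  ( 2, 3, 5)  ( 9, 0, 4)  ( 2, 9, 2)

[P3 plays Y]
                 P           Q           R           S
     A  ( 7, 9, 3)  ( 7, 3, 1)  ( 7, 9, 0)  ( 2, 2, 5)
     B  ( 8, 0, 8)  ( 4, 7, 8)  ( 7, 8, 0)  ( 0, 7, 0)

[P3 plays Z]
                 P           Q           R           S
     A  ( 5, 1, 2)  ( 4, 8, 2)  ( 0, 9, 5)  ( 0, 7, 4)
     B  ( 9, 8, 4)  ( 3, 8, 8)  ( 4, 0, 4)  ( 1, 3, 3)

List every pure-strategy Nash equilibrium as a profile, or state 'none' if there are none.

(A,P,X): not NE [P1→B gives 7>1; P2→S gives 9>5]
(A,P,Y): not NE [P1→B gives 8>7; P3→X gives 6>3]
(A,P,Z): not NE [P1→B gives 9>5; P2→R gives 9>1; P3→X gives 6>2]
(A,Q,X): not NE [P2→S gives 9>0; P3→Z gives 2>0]
(A,Q,Y): not NE [P2→R gives 9>3; P3→Z gives 2>1]
(A,Q,Z): not NE [P2→R gives 9>8]
(A,R,X): not NE [P1→B gives 9>4]
(A,R,Y): not NE [P3→X gives 8>0]
(A,R,Z): not NE [P1→B gives 4>0; P3→X gives 8>5]
(A,S,X): not NE [P1→B gives 2>1]
(A,S,Y): not NE [P2→R gives 9>2; P3→X gives 7>5]
(A,S,Z): not NE [P1→B gives 1>0; P2→R gives 9>7; P3→X gives 7>4]
(B,P,X): not NE [P2→S gives 9>5; P3→Y gives 8>6]
(B,P,Y): not NE [P2→R gives 8>0]
(B,P,Z): not NE [P3→Y gives 8>4]
(B,Q,X): not NE [P2→S gives 9>3; P3→Z gives 8>5]
(B,Q,Y): not NE [P1→A gives 7>4; P2→R gives 8>7]
(B,Q,Z): not NE [P1→A gives 4>3]
(B,R,X): not NE [P2→S gives 9>0]
(B,R,Y): not NE [P3→Z gives 4>0]
(B,R,Z): not NE [P2→Q gives 8>0]
(B,S,X): not NE [P3→Z gives 3>2]
(B,S,Y): not NE [P1→A gives 2>0; P2→R gives 8>7; P3→Z gives 3>0]
(B,S,Z): not NE [P2→Q gives 8>3]

Equilibria: none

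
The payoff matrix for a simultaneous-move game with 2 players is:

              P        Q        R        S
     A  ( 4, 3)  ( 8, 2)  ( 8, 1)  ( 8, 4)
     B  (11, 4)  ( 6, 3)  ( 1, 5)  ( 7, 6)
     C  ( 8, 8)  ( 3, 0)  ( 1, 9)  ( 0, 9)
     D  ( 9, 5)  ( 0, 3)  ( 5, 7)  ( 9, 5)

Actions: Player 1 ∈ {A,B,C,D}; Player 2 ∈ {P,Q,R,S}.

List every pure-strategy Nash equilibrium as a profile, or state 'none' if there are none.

PSNE: ∅

(A,P): not NE [P1→B gives 11>4; P2→S gives 4>3]
(A,Q): not NE [P2→S gives 4>2]
(A,R): not NE [P2→S gives 4>1]
(A,S): not NE [P1→D gives 9>8]
(B,P): not NE [P2→S gives 6>4]
(B,Q): not NE [P1→A gives 8>6; P2→S gives 6>3]
(B,R): not NE [P1→A gives 8>1; P2→S gives 6>5]
(B,S): not NE [P1→D gives 9>7]
(C,P): not NE [P1→B gives 11>8; P2→S gives 9>8]
(C,Q): not NE [P1→A gives 8>3; P2→S gives 9>0]
(C,R): not NE [P1→A gives 8>1]
(C,S): not NE [P1→D gives 9>0]
(D,P): not NE [P1→B gives 11>9; P2→R gives 7>5]
(D,Q): not NE [P1→A gives 8>0; P2→R gives 7>3]
(D,R): not NE [P1→A gives 8>5]
(D,S): not NE [P2→R gives 7>5]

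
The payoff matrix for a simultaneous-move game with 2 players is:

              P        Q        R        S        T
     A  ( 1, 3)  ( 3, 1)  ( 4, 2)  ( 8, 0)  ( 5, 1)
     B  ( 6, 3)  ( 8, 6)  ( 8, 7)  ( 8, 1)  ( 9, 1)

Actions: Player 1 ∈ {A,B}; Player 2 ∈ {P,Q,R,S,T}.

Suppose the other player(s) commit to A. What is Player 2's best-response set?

BR_2 = {P}

u_2(P vs A) = 3
u_2(Q vs A) = 1
u_2(R vs A) = 2
u_2(S vs A) = 0
u_2(T vs A) = 1
max payoff 3 at {P}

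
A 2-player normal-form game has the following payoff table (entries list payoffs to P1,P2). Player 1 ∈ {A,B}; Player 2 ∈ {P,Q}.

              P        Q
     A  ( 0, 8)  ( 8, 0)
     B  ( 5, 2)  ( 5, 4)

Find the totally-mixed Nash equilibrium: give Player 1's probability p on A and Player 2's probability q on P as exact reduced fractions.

P1 mixes 1/5 on A; P2 mixes 3/8 on P

P1 indiff ⇒ q·0+(1-q)·8 = q·5+(1-q)·5 ⇒ q(-5) = (1-q)(-3) ⇒ q = 3/8
P2 indiff ⇒ p·8+(1-p)·2 = p·0+(1-p)·4 ⇒ p(8) = (1-p)(2) ⇒ p = 1/5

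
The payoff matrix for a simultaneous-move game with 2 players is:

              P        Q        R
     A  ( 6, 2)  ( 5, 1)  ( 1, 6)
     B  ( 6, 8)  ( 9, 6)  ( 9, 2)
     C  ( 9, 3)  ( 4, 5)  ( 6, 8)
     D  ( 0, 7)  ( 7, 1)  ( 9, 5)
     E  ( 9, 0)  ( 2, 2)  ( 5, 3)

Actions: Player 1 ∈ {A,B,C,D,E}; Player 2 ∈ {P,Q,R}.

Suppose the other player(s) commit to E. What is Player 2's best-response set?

argmax u_2 = {R}

u_2(P vs E) = 0
u_2(Q vs E) = 2
u_2(R vs E) = 3
max payoff 3 at {R}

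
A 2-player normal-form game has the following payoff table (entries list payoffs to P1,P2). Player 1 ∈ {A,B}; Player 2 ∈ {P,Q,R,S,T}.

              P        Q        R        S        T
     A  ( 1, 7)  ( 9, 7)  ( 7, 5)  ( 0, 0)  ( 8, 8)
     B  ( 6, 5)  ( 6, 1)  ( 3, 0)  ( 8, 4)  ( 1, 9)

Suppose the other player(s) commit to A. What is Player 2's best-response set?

u_2(P vs A) = 7
u_2(Q vs A) = 7
u_2(R vs A) = 5
u_2(S vs A) = 0
u_2(T vs A) = 8
max payoff 8 at {T}

BR_2 = {T}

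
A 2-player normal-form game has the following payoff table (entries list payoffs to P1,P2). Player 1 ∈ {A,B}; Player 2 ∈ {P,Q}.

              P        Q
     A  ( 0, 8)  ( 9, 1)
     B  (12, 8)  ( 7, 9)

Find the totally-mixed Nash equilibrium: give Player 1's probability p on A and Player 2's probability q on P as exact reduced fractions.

p=1/8, q=1/7

P1 indiff ⇒ q·0+(1-q)·9 = q·12+(1-q)·7 ⇒ q(-12) = (1-q)(-2) ⇒ q = 1/7
P2 indiff ⇒ p·8+(1-p)·8 = p·1+(1-p)·9 ⇒ p(7) = (1-p)(1) ⇒ p = 1/8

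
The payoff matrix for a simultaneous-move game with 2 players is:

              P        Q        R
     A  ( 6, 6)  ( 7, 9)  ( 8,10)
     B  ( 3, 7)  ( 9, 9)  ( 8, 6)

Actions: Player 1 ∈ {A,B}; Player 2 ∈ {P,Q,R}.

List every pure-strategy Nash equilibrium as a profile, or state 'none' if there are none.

(A,P): not NE [P2→R gives 10>6]
(A,Q): not NE [P1→B gives 9>7; P2→R gives 10>9]
(A,R): NE
(B,P): not NE [P1→A gives 6>3; P2→Q gives 9>7]
(B,Q): NE
(B,R): not NE [P2→Q gives 9>6]

Nash profiles: (A,R), (B,Q)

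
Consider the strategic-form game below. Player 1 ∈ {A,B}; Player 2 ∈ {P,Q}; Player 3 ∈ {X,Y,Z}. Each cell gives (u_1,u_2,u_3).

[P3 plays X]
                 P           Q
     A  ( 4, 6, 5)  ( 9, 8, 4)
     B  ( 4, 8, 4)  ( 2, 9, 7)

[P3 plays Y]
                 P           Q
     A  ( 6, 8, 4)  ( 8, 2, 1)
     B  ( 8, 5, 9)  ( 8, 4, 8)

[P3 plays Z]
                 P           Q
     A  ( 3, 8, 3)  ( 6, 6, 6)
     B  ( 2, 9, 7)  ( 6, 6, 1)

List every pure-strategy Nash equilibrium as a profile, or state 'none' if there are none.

(A,P,X): not NE [P2→Q gives 8>6]
(A,P,Y): not NE [P1→B gives 8>6; P3→X gives 5>4]
(A,P,Z): not NE [P3→X gives 5>3]
(A,Q,X): not NE [P3→Z gives 6>4]
(A,Q,Y): not NE [P2→P gives 8>2; P3→Z gives 6>1]
(A,Q,Z): not NE [P2→P gives 8>6]
(B,P,X): not NE [P2→Q gives 9>8; P3→Y gives 9>4]
(B,P,Y): NE
(B,P,Z): not NE [P1→A gives 3>2; P3→Y gives 9>7]
(B,Q,X): not NE [P1→A gives 9>2; P3→Y gives 8>7]
(B,Q,Y): not NE [P2→P gives 5>4]
(B,Q,Z): not NE [P2→P gives 9>6; P3→Y gives 8>1]

NE set: (B,P,Y)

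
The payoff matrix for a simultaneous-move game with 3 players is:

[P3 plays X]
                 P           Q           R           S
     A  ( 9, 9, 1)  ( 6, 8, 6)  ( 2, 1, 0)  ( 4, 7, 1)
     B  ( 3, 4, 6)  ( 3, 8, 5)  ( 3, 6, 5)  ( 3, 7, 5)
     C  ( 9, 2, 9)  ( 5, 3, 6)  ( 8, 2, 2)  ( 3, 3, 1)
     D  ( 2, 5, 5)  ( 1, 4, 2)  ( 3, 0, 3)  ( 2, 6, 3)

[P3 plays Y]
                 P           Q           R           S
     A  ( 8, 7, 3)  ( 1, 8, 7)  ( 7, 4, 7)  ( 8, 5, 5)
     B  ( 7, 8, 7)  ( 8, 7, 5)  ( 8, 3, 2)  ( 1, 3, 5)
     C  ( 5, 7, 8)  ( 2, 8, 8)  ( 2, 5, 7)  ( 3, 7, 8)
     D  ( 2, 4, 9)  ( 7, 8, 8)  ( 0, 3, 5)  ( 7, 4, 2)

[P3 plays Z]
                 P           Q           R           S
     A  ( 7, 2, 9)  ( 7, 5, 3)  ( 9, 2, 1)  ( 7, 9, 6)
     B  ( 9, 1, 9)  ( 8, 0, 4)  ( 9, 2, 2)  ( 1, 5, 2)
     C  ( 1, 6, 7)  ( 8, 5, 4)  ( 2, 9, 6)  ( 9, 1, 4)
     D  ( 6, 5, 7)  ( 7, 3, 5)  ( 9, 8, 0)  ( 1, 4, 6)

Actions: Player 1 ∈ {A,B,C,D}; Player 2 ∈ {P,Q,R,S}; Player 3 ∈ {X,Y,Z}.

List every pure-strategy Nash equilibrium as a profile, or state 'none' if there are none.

PSNE: ∅

(A,P,X): not NE [P3→Z gives 9>1]
(A,P,Y): not NE [P2→Q gives 8>7; P3→Z gives 9>3]
(A,P,Z): not NE [P1→B gives 9>7; P2→S gives 9>2]
(A,Q,X): not NE [P2→P gives 9>8; P3→Y gives 7>6]
(A,Q,Y): not NE [P1→B gives 8>1]
(A,Q,Z): not NE [P1→C gives 8>7; P2→S gives 9>5; P3→Y gives 7>3]
(A,R,X): not NE [P1→C gives 8>2; P2→P gives 9>1; P3→Y gives 7>0]
(A,R,Y): not NE [P1→B gives 8>7; P2→Q gives 8>4]
(A,R,Z): not NE [P2→S gives 9>2; P3→Y gives 7>1]
(A,S,X): not NE [P2→P gives 9>7; P3→Z gives 6>1]
(A,S,Y): not NE [P2→Q gives 8>5; P3→Z gives 6>5]
(A,S,Z): not NE [P1→C gives 9>7]
(B,P,X): not NE [P1→C gives 9>3; P2→Q gives 8>4; P3→Z gives 9>6]
(B,P,Y): not NE [P1→A gives 8>7; P3→Z gives 9>7]
(B,P,Z): not NE [P2→S gives 5>1]
(B,Q,X): not NE [P1→A gives 6>3]
(B,Q,Y): not NE [P2→P gives 8>7]
(B,Q,Z): not NE [P2→S gives 5>0; P3→Y gives 5>4]
(B,R,X): not NE [P1→C gives 8>3; P2→Q gives 8>6]
(B,R,Y): not NE [P2→P gives 8>3; P3→X gives 5>2]
(B,R,Z): not NE [P2→S gives 5>2; P3→X gives 5>2]
(B,S,X): not NE [P1→A gives 4>3; P2→Q gives 8>7]
(B,S,Y): not NE [P1→A gives 8>1; P2→P gives 8>3]
(B,S,Z): not NE [P1→C gives 9>1; P3→Y gives 5>2]
(C,P,X): not NE [P2→S gives 3>2]
(C,P,Y): not NE [P1→A gives 8>5; P2→Q gives 8>7; P3→X gives 9>8]
(C,P,Z): not NE [P1→B gives 9>1; P2→R gives 9>6; P3→X gives 9>7]
(C,Q,X): not NE [P1→A gives 6>5; P3→Y gives 8>6]
(C,Q,Y): not NE [P1→B gives 8>2]
(C,Q,Z): not NE [P2→R gives 9>5; P3→Y gives 8>4]
(C,R,X): not NE [P2→S gives 3>2; P3→Y gives 7>2]
(C,R,Y): not NE [P1→B gives 8>2; P2→Q gives 8>5]
(C,R,Z): not NE [P1→D gives 9>2; P3→Y gives 7>6]
(C,S,X): not NE [P1→A gives 4>3; P3→Y gives 8>1]
(C,S,Y): not NE [P1→A gives 8>3; P2→Q gives 8>7]
(C,S,Z): not NE [P2→R gives 9>1; P3→Y gives 8>4]
(D,P,X): not NE [P1→C gives 9>2; P2→S gives 6>5; P3→Y gives 9>5]
(D,P,Y): not NE [P1→A gives 8>2; P2→Q gives 8>4]
(D,P,Z): not NE [P1→B gives 9>6; P2→R gives 8>5; P3→Y gives 9>7]
(D,Q,X): not NE [P1→A gives 6>1; P2→S gives 6>4; P3→Y gives 8>2]
(D,Q,Y): not NE [P1→B gives 8>7]
(D,Q,Z): not NE [P1→C gives 8>7; P2→R gives 8>3; P3→Y gives 8>5]
(D,R,X): not NE [P1→C gives 8>3; P2→S gives 6>0; P3→Y gives 5>3]
(D,R,Y): not NE [P1→B gives 8>0; P2→Q gives 8>3]
(D,R,Z): not NE [P3→Y gives 5>0]
(D,S,X): not NE [P1→A gives 4>2; P3→Z gives 6>3]
(D,S,Y): not NE [P1→A gives 8>7; P2→Q gives 8>4; P3→Z gives 6>2]
(D,S,Z): not NE [P1→C gives 9>1; P2→R gives 8>4]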